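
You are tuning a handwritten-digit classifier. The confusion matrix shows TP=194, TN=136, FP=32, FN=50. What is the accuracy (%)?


Accuracy = (TP+TN)/(TP+TN+FP+FN)
= (194+136)/(412)
= 330/412 = 80.1%

80.1%


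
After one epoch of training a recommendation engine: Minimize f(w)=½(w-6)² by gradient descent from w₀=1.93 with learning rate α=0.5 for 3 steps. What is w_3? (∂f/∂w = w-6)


step 1: grad = 1.93-6 = -4.07; w = 1.93 - 0.5·(-4.07) = 3.965
step 2: grad = 3.965-6 = -2.035; w = 3.965 - 0.5·(-2.035) = 4.9825
step 3: grad = 4.9825-6 = -1.0175; w = 4.9825 - 0.5·(-1.0175) = 5.49125

5.49125


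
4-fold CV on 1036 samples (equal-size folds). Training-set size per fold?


Fold size = 1036/4 = 259
Training per fold = 1036 - 259 = 777

777


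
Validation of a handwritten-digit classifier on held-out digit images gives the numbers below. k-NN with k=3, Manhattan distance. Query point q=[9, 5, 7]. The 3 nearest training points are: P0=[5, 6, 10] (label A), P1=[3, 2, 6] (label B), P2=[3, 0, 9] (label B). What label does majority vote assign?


d(q,P0) = 8  (label A)
d(q,P1) = 10  (label B)
d(q,P2) = 13  (label B)
Votes: A=1, B=2
Majority → B

B


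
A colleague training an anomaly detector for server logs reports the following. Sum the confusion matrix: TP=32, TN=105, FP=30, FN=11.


Total = TP + TN + FP + FN
= 32 + 105 + 30 + 11
= 178
(Predicted positive: 62, predicted negative: 116)

178


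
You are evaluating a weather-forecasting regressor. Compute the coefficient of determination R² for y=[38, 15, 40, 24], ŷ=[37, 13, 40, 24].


ȳ = 29.25
SS_res = Σ(y-ŷ)² = 5
SS_tot = Σ(y-ȳ)² = 422.75
R² = 1 - SS_res/SS_tot = 1 - 0.0118 = 0.9882

0.9882


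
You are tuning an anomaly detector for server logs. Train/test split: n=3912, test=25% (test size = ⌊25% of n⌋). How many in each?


Test = ⌊3912·25/100⌋ = 978
Train = 3912 - 978 = 2934

Train: 2934, Test: 978


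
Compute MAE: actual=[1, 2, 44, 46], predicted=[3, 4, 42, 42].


Absolute errors: |1-3|=2, |2-4|=2, |44-42|=2, |46-42|=4
Sum = 10
MAE = 10/4 = 5/2

5/2


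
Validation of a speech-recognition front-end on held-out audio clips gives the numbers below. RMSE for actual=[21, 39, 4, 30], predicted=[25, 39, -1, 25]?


MSE = 66/4 = 16.5
RMSE = √(66/4) = 4.062

4.062


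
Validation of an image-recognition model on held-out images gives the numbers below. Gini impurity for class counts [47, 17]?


Probabilities: [47/64, 17/64] ≈ [0.7344, 0.2656]
Σpᵢ² = (2209 + 289)/64² = 2498/4096
Gini = 1 - Σpᵢ² = 1 - 2498/4096 = 0.3901

0.3901


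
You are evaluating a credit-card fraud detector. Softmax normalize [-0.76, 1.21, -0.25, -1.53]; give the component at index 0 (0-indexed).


Exponentials: e^-0.76=0.4677, e^1.21=3.3535, e^-0.25=0.7788, e^-1.53=0.2165
Sum = 4.8165
Softmax = [0.0971, 0.6963, 0.1617, 0.045]
p[0] = 0.4677/4.8165 = 0.0971

0.0971


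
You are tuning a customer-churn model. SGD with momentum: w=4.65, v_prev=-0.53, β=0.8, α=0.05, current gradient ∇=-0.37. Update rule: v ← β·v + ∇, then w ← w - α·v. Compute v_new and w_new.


v_new = 0.8·-0.53 - 0.37 = -0.424 - 0.37 = -0.794
w_new = 4.65 - 0.05·-0.794 = 4.65 + 0.0397 = 4.6897

v_new=-0.794, w_new=4.6897


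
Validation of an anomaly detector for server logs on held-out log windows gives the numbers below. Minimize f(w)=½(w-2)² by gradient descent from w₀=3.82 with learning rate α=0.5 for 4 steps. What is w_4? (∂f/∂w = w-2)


step 1: grad = 3.82-2 = 1.82; w = 3.82 - 0.5·(1.82) = 2.91
step 2: grad = 2.91-2 = 0.91; w = 2.91 - 0.5·(0.91) = 2.455
step 3: grad = 2.455-2 = 0.455; w = 2.455 - 0.5·(0.455) = 2.2275
step 4: grad = 2.2275-2 = 0.2275; w = 2.2275 - 0.5·(0.2275) = 2.11375

2.11375


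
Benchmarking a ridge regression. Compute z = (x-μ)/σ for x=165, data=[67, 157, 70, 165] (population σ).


μ = 114.75, σ = 46.3485
z = (165 - 114.75)/46.3485 = 1.0842

1.0842


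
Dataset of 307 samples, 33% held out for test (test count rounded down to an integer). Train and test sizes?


Test = ⌊307·33/100⌋ = 101
Train = 307 - 101 = 206

Train: 206, Test: 101


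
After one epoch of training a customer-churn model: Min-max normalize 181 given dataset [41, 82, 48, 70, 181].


min=41, max=181
(181-41)/(181-41) = 140/140 = 1.0

1.0


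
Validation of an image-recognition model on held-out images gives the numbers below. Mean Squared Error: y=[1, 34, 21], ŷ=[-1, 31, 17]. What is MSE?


Squared errors: (1+ 1)²=4, (34-31)²=9, (21-17)²=16
Sum = 29
MSE = 29/3 = 29/3

29/3


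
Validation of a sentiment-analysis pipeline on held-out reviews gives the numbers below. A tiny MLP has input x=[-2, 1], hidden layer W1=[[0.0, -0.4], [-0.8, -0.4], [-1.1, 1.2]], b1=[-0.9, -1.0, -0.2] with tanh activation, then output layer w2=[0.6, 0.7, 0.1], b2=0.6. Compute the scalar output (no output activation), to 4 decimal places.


z1[0] = (0.0)·(-2) + (-0.4)·(1) - 0.9 = -1.3
z1[1] = (-0.8)·(-2) + (-0.4)·(1) - 1.0 = 0.2
z1[2] = (-1.1)·(-2) + (1.2)·(1) - 0.2 = 3.2
h = tanh(z1) = [-0.8617, 0.1974, 0.9967]
output = (0.6)·(-0.8617) + (0.7)·(0.1974) + (0.1)·(0.9967) + 0.6 = 0.3208

0.3208


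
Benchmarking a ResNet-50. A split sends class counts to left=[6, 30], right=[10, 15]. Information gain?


Parent = [16, 45], H_parent = 0.8302
H_left = 0.65 (n=36), H_right = 0.971 (n=25)
H_children = (36/61)·0.65 + (25/61)·0.971 = 0.7816
IG = 0.8302 - 0.7816 = 0.0486

0.0486


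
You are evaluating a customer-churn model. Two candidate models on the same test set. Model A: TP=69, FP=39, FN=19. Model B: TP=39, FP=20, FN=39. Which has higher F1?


Model A: P=69/108=0.6389, R=69/88=0.7841, F1=2PR/(P+R)=2TP/(2TP+FP+FN)=138/196=0.7041
Model B: P=39/59=0.661, R=39/78=0.5, F1=2PR/(P+R)=2TP/(2TP+FP+FN)=78/137=0.5693
0.7041 > 0.5693 → Model A

Model A


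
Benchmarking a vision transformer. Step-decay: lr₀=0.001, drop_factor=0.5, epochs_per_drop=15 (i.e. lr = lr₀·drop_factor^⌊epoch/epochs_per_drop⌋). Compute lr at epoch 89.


n_drops = ⌊89/15⌋ = 5
lr = 0.001·0.5^5 = 0.001·0.03125 = 0.00003125

0.00003125


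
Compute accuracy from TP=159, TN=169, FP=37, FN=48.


Accuracy = (TP+TN)/(TP+TN+FP+FN)
= (159+169)/(413)
= 328/413 = 79.42%

79.42%


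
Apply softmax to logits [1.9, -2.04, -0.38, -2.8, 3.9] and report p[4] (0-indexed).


Exponentials: e^1.9=6.6859, e^-2.04=0.13, e^-0.38=0.6839, e^-2.8=0.0608, e^3.9=49.4024
Sum = 56.963
Softmax = [0.1174, 0.0023, 0.012, 0.0011, 0.8673]
p[4] = 49.4024/56.963 = 0.8673

0.8673


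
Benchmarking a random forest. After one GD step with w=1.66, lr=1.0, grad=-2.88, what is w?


w_new = w - α·∇
= 1.66 - 1.0·-2.88
= 1.66 + 2.88
= 4.54

4.54


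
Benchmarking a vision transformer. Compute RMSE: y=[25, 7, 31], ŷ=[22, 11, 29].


MSE = 29/3 = 9.6667
RMSE = √(29/3) = 3.1091

3.1091


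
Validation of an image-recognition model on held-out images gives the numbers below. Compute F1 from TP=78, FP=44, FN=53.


Precision = 78/122 = 0.6393
Recall = 78/131 = 0.5954
F1 = 2·P·R/(P+R) = 2·TP/(2·TP+FP+FN) = 156/(156+44+53) = 156/253 = 0.6166

0.6166


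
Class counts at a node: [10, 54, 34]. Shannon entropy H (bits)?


Probabilities: [10/98, 54/98, 34/98] ≈ [0.102, 0.551, 0.3469]
H = -((10/98)·log₂(10/98) + (54/98)·log₂(54/98) + (34/98)·log₂(34/98))
  = 1.3396 bits

1.3396 bits


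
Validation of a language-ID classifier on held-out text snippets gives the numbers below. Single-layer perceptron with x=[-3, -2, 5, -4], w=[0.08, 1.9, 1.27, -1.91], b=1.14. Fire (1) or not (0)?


z = (-3)·(0.08) + (-2)·(1.9) + (5)·(1.27) + (-4)·(-1.91) + 1.14
  = 11.09
step(z) = 1 (z≥0)

1


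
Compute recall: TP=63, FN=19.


Recall = TP/(TP+FN)
= 63/(63+19)
= 63/82 = 76.83%

76.83%


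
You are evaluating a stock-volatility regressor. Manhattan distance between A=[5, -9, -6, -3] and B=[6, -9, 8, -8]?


d = |5-6| + |-9+ 9| + |-6-8| + |-3+ 8|
  = 1 + 0 + 14 + 5
  = 20

20


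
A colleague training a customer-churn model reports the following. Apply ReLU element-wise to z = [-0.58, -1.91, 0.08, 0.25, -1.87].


ReLU(-0.58) = max(0, -0.58) = 0.0
ReLU(-1.91) = max(0, -1.91) = 0.0
ReLU(0.08) = max(0, 0.08) = 0.08
ReLU(0.25) = max(0, 0.25) = 0.25
ReLU(-1.87) = max(0, -1.87) = 0.0
result = [0.0, 0.0, 0.08, 0.25, 0.0]

[0.0, 0.0, 0.08, 0.25, 0.0]


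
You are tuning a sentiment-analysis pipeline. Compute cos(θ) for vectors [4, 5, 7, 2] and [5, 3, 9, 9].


A·B = 4·5 + 5·3 + 7·9 + 2·9 = 116
‖A‖ = √94 = 9.6954, ‖B‖ = √196 = 14
cos = 116/(√94·√196) = 116/√18424 = 0.8546

0.8546


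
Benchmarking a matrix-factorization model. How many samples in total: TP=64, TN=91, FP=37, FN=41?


Total = TP + TN + FP + FN
= 64 + 91 + 37 + 41
= 233
(Predicted positive: 101, predicted negative: 132)

233


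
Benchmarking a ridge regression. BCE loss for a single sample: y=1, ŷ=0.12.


BCE = -[y·ln(p) + (1-y)·ln(1-p)]
= -1·ln(0.12) - 0
= -ln(0.12) = 2.1203

2.1203


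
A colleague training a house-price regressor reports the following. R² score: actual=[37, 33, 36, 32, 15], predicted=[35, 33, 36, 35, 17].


ȳ = 30.6
SS_res = Σ(y-ŷ)² = 17
SS_tot = Σ(y-ȳ)² = 321.2
R² = 1 - SS_res/SS_tot = 1 - 0.0529 = 0.9471

0.9471


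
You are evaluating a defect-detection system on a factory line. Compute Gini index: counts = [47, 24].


Probabilities: [47/71, 24/71] ≈ [0.662, 0.338]
Σpᵢ² = (2209 + 576)/71² = 2785/5041
Gini = 1 - Σpᵢ² = 1 - 2785/5041 = 0.4475

0.4475


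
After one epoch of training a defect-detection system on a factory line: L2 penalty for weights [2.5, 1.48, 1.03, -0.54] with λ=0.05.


‖w‖₂² = (2.5)² + (1.48)² + (1.03)² + (-0.54)²
     = 6.25 + 2.1904 + 1.0609 + 0.2916
     = 9.7929
λ·‖w‖₂² = 0.05·9.7929 = 0.489645

0.489645


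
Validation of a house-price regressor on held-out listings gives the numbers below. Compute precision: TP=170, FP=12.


Precision = TP/(TP+FP)
= 170/(170+12)
= 170/182 = 93.41%

93.41%


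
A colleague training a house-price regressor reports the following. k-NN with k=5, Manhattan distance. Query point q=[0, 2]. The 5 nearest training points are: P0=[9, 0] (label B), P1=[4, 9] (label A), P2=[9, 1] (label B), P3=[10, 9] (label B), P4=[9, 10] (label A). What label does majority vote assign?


d(q,P0) = 11  (label B)
d(q,P1) = 11  (label A)
d(q,P2) = 10  (label B)
d(q,P3) = 17  (label B)
d(q,P4) = 17  (label A)
Votes: A=2, B=3
Majority → B

B


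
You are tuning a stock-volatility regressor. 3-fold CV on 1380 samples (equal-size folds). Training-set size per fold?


Fold size = 1380/3 = 460
Training per fold = 1380 - 460 = 920

920


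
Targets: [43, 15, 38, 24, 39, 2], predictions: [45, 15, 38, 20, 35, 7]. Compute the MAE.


Absolute errors: |43-45|=2, |15-15|=0, |38-38|=0, |24-20|=4, |39-35|=4, |2-7|=5
Sum = 15
MAE = 15/6 = 5/2

5/2


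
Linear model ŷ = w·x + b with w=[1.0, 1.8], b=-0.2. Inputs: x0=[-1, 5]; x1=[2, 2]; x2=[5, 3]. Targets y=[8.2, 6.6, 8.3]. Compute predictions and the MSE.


ŷ0 = (1.0)·(-1) + (1.8)·(5) - 0.2 = 7.8
ŷ1 = (1.0)·(2) + (1.8)·(2) - 0.2 = 5.4
ŷ2 = (1.0)·(5) + (1.8)·(3) - 0.2 = 10.2
errors² = [0.16, 1.44, 3.61]
MSE = 5.2100/3 = 1.7367

1.7367


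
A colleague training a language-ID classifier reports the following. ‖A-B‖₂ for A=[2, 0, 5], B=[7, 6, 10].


d = √((2-7)² + (0-6)² + (5-10)²)
  = √(25 + 36 + 25)
  = √86 = 9.2736

9.2736


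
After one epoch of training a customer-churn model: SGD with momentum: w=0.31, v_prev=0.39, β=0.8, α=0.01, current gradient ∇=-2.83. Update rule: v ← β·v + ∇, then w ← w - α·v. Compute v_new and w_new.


v_new = 0.8·0.39 - 2.83 = 0.312 - 2.83 = -2.518
w_new = 0.31 - 0.01·-2.518 = 0.31 + 0.02518 = 0.33518

v_new=-2.518, w_new=0.33518


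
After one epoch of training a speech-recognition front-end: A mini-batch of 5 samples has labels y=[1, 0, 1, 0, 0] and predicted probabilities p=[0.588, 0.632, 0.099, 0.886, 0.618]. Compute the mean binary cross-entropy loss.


L[0] = -ln(0.588) = 0.531
L[1] = -ln(1-0.632) = -ln(0.368) = 0.9997
L[2] = -ln(0.099) = 2.3126
L[3] = -ln(1-0.886) = -ln(0.114) = 2.1716
L[4] = -ln(1-0.618) = -ln(0.382) = 0.9623
mean = (0.531 + 0.9997 + 2.3126 + 2.1716 + 0.9623)/5 = 1.3954

1.3954


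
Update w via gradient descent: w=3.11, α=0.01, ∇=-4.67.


w_new = w - α·∇
= 3.11 - 0.01·-4.67
= 3.11 + 0.0467
= 3.1567

3.1567


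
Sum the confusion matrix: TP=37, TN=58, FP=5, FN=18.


Total = TP + TN + FP + FN
= 37 + 58 + 5 + 18
= 118
(Predicted positive: 42, predicted negative: 76)

118


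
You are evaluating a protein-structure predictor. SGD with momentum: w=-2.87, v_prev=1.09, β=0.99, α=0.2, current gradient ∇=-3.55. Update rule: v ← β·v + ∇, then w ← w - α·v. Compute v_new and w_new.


v_new = 0.99·1.09 - 3.55 = 1.0791 - 3.55 = -2.4709
w_new = -2.87 - 0.2·-2.4709 = -2.87 + 0.49418 = -2.37582

v_new=-2.4709, w_new=-2.37582


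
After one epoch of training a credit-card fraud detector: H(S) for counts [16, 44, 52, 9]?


Probabilities: [16/121, 44/121, 52/121, 9/121] ≈ [0.1322, 0.3636, 0.4298, 0.0744]
H = -((16/121)·log₂(16/121) + (44/121)·log₂(44/121) + (52/121)·log₂(52/121) + (9/121)·log₂(9/121))
  = 1.7191 bits

1.7191 bits


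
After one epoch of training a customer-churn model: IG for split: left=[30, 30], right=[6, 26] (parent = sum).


Parent = [36, 56], H_parent = 0.9656
H_left = 1 (n=60), H_right = 0.6962 (n=32)
H_children = (60/92)·1 + (32/92)·0.6962 = 0.8943
IG = 0.9656 - 0.8943 = 0.0713

0.0713


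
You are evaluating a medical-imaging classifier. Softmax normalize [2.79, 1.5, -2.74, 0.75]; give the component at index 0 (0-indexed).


Exponentials: e^2.79=16.281, e^1.5=4.4817, e^-2.74=0.0646, e^0.75=2.117
Sum = 22.9443
Softmax = [0.7096, 0.1953, 0.0028, 0.0923]
p[0] = 16.281/22.9443 = 0.7096

0.7096


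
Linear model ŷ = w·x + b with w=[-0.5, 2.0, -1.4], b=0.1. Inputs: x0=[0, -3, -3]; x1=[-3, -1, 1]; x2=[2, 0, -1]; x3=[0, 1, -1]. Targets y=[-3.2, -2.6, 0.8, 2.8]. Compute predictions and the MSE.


ŷ0 = (-0.5)·(0) + (2.0)·(-3) + (-1.4)·(-3) + 0.1 = -1.7
ŷ1 = (-0.5)·(-3) + (2.0)·(-1) + (-1.4)·(1) + 0.1 = -1.8
ŷ2 = (-0.5)·(2) + (2.0)·(0) + (-1.4)·(-1) + 0.1 = 0.5
ŷ3 = (-0.5)·(0) + (2.0)·(1) + (-1.4)·(-1) + 0.1 = 3.5
errors² = [2.25, 0.64, 0.09, 0.49]
MSE = 3.4700/4 = 0.8675

0.8675


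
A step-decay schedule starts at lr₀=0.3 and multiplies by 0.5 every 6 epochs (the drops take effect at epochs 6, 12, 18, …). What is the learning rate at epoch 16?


n_drops = ⌊16/6⌋ = 2
lr = 0.3·0.5^2 = 0.3·0.25 = 0.075

0.075


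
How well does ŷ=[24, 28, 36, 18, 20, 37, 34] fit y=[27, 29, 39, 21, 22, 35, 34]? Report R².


ȳ = 29.5714
SS_res = Σ(y-ŷ)² = 36
SS_tot = Σ(y-ȳ)² = 275.71
R² = 1 - SS_res/SS_tot = 1 - 0.1306 = 0.8694

0.8694


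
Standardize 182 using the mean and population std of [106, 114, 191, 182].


μ = 148.25, σ = 38.4862
z = (182 - 148.25)/38.4862 = 0.8769

0.8769


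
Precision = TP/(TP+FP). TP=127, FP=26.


Precision = TP/(TP+FP)
= 127/(127+26)
= 127/153 = 83.01%

83.01%


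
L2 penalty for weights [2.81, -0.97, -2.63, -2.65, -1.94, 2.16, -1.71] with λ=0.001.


‖w‖₂² = (2.81)² + (-0.97)² + (-2.63)² + (-2.65)² + (-1.94)² + (2.16)² + (-1.71)²
     = 7.8961 + 0.9409 + 6.9169 + 7.0225 + 3.7636 + 4.6656 + 2.9241
     = 34.1297
λ·‖w‖₂² = 0.001·34.1297 = 0.03413

0.03413


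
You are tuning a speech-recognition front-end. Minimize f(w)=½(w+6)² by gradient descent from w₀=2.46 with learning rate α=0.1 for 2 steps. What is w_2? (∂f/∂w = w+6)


step 1: grad = 2.46+6 = 8.46; w = 2.46 - 0.1·(8.46) = 1.614
step 2: grad = 1.614+6 = 7.614; w = 1.614 - 0.1·(7.614) = 0.8526

0.8526


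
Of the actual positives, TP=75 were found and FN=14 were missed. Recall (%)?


Recall = TP/(TP+FN)
= 75/(75+14)
= 75/89 = 84.27%

84.27%


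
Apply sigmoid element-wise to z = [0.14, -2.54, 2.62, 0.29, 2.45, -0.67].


σ(0.14) = 1/(1+e^-0.14) = 0.5349
σ(-2.54) = 1/(1+e^2.54) = 0.0731
σ(2.62) = 1/(1+e^-2.62) = 0.9321
σ(0.29) = 1/(1+e^-0.29) = 0.572
σ(2.45) = 1/(1+e^-2.45) = 0.9206
σ(-0.67) = 1/(1+e^0.67) = 0.3385
result = [0.5349, 0.0731, 0.9321, 0.572, 0.9206, 0.3385]

[0.5349, 0.0731, 0.9321, 0.572, 0.9206, 0.3385]


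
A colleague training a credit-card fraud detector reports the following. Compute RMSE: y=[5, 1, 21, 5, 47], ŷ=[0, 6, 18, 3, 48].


MSE = 64/5 = 12.8
RMSE = √(64/5) = 3.5777

3.5777


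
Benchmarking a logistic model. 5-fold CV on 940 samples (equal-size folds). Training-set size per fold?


Fold size = 940/5 = 188
Training per fold = 940 - 188 = 752

752


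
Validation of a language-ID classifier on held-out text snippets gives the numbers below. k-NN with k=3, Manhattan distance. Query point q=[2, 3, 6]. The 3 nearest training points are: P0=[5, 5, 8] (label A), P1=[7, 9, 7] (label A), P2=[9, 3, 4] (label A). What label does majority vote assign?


d(q,P0) = 7  (label A)
d(q,P1) = 12  (label A)
d(q,P2) = 9  (label A)
Votes: A=3, B=0
Majority → A

A


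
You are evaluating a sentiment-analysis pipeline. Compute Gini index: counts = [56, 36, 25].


Probabilities: [56/117, 36/117, 25/117] ≈ [0.4786, 0.3077, 0.2137]
Σpᵢ² = (3136 + 1296 + 625)/117² = 5057/13689
Gini = 1 - Σpᵢ² = 1 - 5057/13689 = 0.6306

0.6306


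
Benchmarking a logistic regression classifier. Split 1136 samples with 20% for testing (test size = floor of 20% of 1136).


Test = ⌊1136·20/100⌋ = 227
Train = 1136 - 227 = 909

Train: 909, Test: 227


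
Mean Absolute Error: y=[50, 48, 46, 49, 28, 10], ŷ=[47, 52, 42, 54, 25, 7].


Absolute errors: |50-47|=3, |48-52|=4, |46-42|=4, |49-54|=5, |28-25|=3, |10-7|=3
Sum = 22
MAE = 22/6 = 11/3

11/3


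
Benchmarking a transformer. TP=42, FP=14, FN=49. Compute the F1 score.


Precision = 42/56 = 0.75
Recall = 42/91 = 0.4615
F1 = 2·P·R/(P+R) = 2·TP/(2·TP+FP+FN) = 84/(84+14+49) = 84/147 = 0.5714

0.5714


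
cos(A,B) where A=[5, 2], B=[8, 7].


A·B = 5·8 + 2·7 = 54
‖A‖ = √29 = 5.3852, ‖B‖ = √113 = 10.6301
cos = 54/(√29·√113) = 54/√3277 = 0.9433

0.9433


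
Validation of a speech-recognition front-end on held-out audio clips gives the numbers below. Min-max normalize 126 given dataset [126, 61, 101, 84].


min=61, max=126
(126-61)/(126-61) = 65/65 = 1.0

1.0


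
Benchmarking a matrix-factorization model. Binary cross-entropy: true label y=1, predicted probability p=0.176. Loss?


BCE = -[y·ln(p) + (1-y)·ln(1-p)]
= -1·ln(0.176) - 0
= -ln(0.176) = 1.7373

1.7373


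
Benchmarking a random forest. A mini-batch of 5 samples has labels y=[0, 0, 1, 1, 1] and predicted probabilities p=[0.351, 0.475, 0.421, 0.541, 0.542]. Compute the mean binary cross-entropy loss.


L[0] = -ln(1-0.351) = -ln(0.649) = 0.4323
L[1] = -ln(1-0.475) = -ln(0.525) = 0.6444
L[2] = -ln(0.421) = 0.8651
L[3] = -ln(0.541) = 0.6143
L[4] = -ln(0.542) = 0.6125
mean = (0.4323 + 0.6444 + 0.8651 + 0.6143 + 0.6125)/5 = 0.6337

0.6337


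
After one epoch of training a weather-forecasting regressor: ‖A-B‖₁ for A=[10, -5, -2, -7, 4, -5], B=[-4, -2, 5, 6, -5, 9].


d = |10+ 4| + |-5+ 2| + |-2-5| + |-7-6| + |4+ 5| + |-5-9|
  = 14 + 3 + 7 + 13 + 9 + 14
  = 60

60


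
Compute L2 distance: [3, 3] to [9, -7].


d = √((3-9)² + (3+ 7)²)
  = √(36 + 100)
  = √136 = 11.6619

11.6619


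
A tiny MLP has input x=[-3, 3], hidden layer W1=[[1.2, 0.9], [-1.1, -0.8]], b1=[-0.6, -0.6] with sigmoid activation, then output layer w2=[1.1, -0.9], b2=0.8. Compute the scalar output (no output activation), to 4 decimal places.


z1[0] = (1.2)·(-3) + (0.9)·(3) - 0.6 = -1.5
z1[1] = (-1.1)·(-3) + (-0.8)·(3) - 0.6 = 0.3
h = sigmoid(z1) = [0.1824, 0.5744]
output = (1.1)·(0.1824) + (-0.9)·(0.5744) + 0.8 = 0.4837

0.4837


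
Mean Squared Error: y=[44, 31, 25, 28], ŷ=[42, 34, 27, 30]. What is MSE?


Squared errors: (44-42)²=4, (31-34)²=9, (25-27)²=4, (28-30)²=4
Sum = 21
MSE = 21/4 = 21/4

21/4


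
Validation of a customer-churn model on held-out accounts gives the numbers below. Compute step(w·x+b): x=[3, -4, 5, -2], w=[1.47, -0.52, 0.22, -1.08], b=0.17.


z = (3)·(1.47) + (-4)·(-0.52) + (5)·(0.22) + (-2)·(-1.08) + 0.17
  = 9.92
step(z) = 1 (z≥0)

1


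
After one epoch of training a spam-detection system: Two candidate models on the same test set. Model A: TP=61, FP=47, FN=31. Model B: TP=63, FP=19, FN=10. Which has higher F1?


Model A: P=61/108=0.5648, R=61/92=0.663, F1=2PR/(P+R)=2TP/(2TP+FP+FN)=122/200=0.61
Model B: P=63/82=0.7683, R=63/73=0.863, F1=2PR/(P+R)=2TP/(2TP+FP+FN)=126/155=0.8129
0.61 < 0.8129 → Model B

Model B


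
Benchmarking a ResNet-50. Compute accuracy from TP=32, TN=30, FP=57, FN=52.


Accuracy = (TP+TN)/(TP+TN+FP+FN)
= (32+30)/(171)
= 62/171 = 36.26%

36.26%


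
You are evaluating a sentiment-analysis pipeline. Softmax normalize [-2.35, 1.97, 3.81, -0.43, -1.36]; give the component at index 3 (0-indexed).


Exponentials: e^-2.35=0.0954, e^1.97=7.1707, e^3.81=45.1504, e^-0.43=0.6505, e^-1.36=0.2567
Sum = 53.3237
Softmax = [0.0018, 0.1345, 0.8467, 0.0122, 0.0048]
p[3] = 0.6505/53.3237 = 0.0122

0.0122


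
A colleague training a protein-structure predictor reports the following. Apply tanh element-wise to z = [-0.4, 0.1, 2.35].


tanh(-0.4) = -0.3799
tanh(0.1) = 0.0997
tanh(2.35) = 0.982
result = [-0.3799, 0.0997, 0.982]

[-0.3799, 0.0997, 0.982]


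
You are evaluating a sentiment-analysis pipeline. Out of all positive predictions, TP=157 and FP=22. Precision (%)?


Precision = TP/(TP+FP)
= 157/(157+22)
= 157/179 = 87.71%

87.71%


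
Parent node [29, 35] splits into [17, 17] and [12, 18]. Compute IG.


Parent = [29, 35], H_parent = 0.9937
H_left = 1 (n=34), H_right = 0.971 (n=30)
H_children = (34/64)·1 + (30/64)·0.971 = 0.9864
IG = 0.9937 - 0.9864 = 0.0073

0.0073


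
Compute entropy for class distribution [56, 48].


Probabilities: [56/104, 48/104] ≈ [0.5385, 0.4615]
H = -((56/104)·log₂(56/104) + (48/104)·log₂(48/104))
  = 0.9957 bits

0.9957 bits


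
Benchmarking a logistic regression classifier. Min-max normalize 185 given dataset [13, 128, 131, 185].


min=13, max=185
(185-13)/(185-13) = 172/172 = 1.0

1.0


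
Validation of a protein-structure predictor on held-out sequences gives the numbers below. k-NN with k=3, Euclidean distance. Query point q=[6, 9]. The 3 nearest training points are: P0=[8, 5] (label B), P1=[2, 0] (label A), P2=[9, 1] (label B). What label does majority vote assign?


d(q,P0) = 4.4721  (label B)
d(q,P1) = 9.8489  (label A)
d(q,P2) = 8.544  (label B)
Votes: A=1, B=2
Majority → B

B


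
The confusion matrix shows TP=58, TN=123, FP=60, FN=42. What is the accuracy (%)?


Accuracy = (TP+TN)/(TP+TN+FP+FN)
= (58+123)/(283)
= 181/283 = 63.96%

63.96%


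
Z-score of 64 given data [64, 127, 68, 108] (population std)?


μ = 91.75, σ = 26.6493
z = (64 - 91.75)/26.6493 = -1.0413

-1.0413


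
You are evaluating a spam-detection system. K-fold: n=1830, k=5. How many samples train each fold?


Fold size = 1830/5 = 366
Training per fold = 1830 - 366 = 1464

1464


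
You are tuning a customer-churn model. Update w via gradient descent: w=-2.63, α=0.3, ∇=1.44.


w_new = w - α·∇
= -2.63 - 0.3·1.44
= -2.63 - 0.432
= -3.062

-3.062


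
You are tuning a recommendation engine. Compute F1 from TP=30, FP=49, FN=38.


Precision = 30/79 = 0.3797
Recall = 30/68 = 0.4412
F1 = 2·P·R/(P+R) = 2·TP/(2·TP+FP+FN) = 60/(60+49+38) = 60/147 = 0.4082

0.4082


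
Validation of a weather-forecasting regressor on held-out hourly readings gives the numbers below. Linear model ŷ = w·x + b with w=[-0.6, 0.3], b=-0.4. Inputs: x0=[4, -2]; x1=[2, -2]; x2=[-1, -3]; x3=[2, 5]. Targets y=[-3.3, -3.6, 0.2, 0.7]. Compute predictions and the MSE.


ŷ0 = (-0.6)·(4) + (0.3)·(-2) - 0.4 = -3.4
ŷ1 = (-0.6)·(2) + (0.3)·(-2) - 0.4 = -2.2
ŷ2 = (-0.6)·(-1) + (0.3)·(-3) - 0.4 = -0.7
ŷ3 = (-0.6)·(2) + (0.3)·(5) - 0.4 = -0.1
errors² = [0.01, 1.96, 0.81, 0.64]
MSE = 3.4200/4 = 0.855

0.855


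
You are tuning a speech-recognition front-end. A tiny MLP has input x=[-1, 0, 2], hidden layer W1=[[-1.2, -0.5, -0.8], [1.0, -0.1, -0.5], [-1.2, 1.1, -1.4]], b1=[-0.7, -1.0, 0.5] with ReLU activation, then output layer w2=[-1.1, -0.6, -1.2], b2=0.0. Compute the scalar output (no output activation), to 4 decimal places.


z1[0] = (-1.2)·(-1) + (-0.5)·(0) + (-0.8)·(2) - 0.7 = -1.1
z1[1] = (1.0)·(-1) + (-0.1)·(0) + (-0.5)·(2) - 1.0 = -3.0
z1[2] = (-1.2)·(-1) + (1.1)·(0) + (-1.4)·(2) + 0.5 = -1.1
h = ReLU(z1) = [0.0, 0.0, 0.0]
output = (-1.1)·(0.0) + (-0.6)·(0.0) + (-1.2)·(0.0) + 0.0 = 0.0

0.0


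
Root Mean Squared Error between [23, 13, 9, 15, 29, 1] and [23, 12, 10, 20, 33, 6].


MSE = 68/6 = 11.3333
RMSE = √(68/6) = 3.3665

3.3665


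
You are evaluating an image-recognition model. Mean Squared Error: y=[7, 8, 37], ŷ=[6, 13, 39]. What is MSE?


Squared errors: (7-6)²=1, (8-13)²=25, (37-39)²=4
Sum = 30
MSE = 30/3 = 10

10


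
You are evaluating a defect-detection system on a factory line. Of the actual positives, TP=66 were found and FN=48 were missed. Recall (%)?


Recall = TP/(TP+FN)
= 66/(66+48)
= 66/114 = 57.89%

57.89%


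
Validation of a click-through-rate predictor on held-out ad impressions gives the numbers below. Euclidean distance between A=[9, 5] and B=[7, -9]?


d = √((9-7)² + (5+ 9)²)
  = √(4 + 196)
  = √200 = 14.1421

14.1421


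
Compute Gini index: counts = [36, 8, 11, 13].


Probabilities: [36/68, 8/68, 11/68, 13/68] ≈ [0.5294, 0.1176, 0.1618, 0.1912]
Σpᵢ² = (1296 + 64 + 121 + 169)/68² = 1650/4624
Gini = 1 - Σpᵢ² = 1 - 1650/4624 = 0.6432

0.6432


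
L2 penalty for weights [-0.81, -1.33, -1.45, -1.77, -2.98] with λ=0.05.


‖w‖₂² = (-0.81)² + (-1.33)² + (-1.45)² + (-1.77)² + (-2.98)²
     = 0.6561 + 1.7689 + 2.1025 + 3.1329 + 8.8804
     = 16.5408
λ·‖w‖₂² = 0.05·16.5408 = 0.82704

0.82704


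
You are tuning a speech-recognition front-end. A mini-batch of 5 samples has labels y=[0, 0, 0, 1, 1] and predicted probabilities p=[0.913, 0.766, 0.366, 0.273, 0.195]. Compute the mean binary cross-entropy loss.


L[0] = -ln(1-0.913) = -ln(0.087) = 2.4418
L[1] = -ln(1-0.766) = -ln(0.234) = 1.4524
L[2] = -ln(1-0.366) = -ln(0.634) = 0.4557
L[3] = -ln(0.273) = 1.2983
L[4] = -ln(0.195) = 1.6348
mean = (2.4418 + 1.4524 + 0.4557 + 1.2983 + 1.6348)/5 = 1.4566

1.4566


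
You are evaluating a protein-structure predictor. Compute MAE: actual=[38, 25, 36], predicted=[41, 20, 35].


Absolute errors: |38-41|=3, |25-20|=5, |36-35|=1
Sum = 9
MAE = 9/3 = 3

3


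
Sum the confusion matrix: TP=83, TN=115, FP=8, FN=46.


Total = TP + TN + FP + FN
= 83 + 115 + 8 + 46
= 252
(Predicted positive: 91, predicted negative: 161)

252


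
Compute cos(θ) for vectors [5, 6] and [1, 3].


A·B = 5·1 + 6·3 = 23
‖A‖ = √61 = 7.8102, ‖B‖ = √10 = 3.1623
cos = 23/(√61·√10) = 23/√610 = 0.9312

0.9312


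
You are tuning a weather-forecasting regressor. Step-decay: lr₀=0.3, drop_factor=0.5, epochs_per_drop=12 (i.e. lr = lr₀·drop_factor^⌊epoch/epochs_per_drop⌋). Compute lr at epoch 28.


n_drops = ⌊28/12⌋ = 2
lr = 0.3·0.5^2 = 0.3·0.25 = 0.075

0.075


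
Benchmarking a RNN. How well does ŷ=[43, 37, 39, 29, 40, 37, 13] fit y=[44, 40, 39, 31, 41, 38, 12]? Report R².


ȳ = 35
SS_res = Σ(y-ŷ)² = 17
SS_tot = Σ(y-ȳ)² = 712
R² = 1 - SS_res/SS_tot = 1 - 0.0239 = 0.9761

0.9761


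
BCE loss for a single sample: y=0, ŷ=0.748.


BCE = -[y·ln(p) + (1-y)·ln(1-p)]
= -0 - 1·ln(1-0.748)
= -ln(0.252) = 1.3783

1.3783


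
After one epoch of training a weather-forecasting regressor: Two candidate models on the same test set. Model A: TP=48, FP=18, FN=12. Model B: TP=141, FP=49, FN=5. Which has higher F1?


Model A: P=48/66=0.7273, R=48/60=0.8, F1=2PR/(P+R)=2TP/(2TP+FP+FN)=96/126=0.7619
Model B: P=141/190=0.7421, R=141/146=0.9658, F1=2PR/(P+R)=2TP/(2TP+FP+FN)=282/336=0.8393
0.7619 < 0.8393 → Model B

Model B


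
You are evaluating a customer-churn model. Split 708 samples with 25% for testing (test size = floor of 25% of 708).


Test = ⌊708·25/100⌋ = 177
Train = 708 - 177 = 531

Train: 531, Test: 177


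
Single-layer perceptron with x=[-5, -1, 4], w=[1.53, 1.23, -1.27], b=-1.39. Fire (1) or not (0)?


z = (-5)·(1.53) + (-1)·(1.23) + (4)·(-1.27) - 1.39
  = -15.35
step(z) = 0 (z<0)

0


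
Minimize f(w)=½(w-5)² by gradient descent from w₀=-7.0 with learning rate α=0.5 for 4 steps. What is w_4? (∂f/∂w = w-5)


step 1: grad = -7-5 = -12; w = -7 - 0.5·(-12) = -1
step 2: grad = -1-5 = -6; w = -1 - 0.5·(-6) = 2
step 3: grad = 2-5 = -3; w = 2 - 0.5·(-3) = 3.5
step 4: grad = 3.5-5 = -1.5; w = 3.5 - 0.5·(-1.5) = 4.25

4.25


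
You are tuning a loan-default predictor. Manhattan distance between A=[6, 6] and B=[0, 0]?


d = |6-0| + |6-0|
  = 6 + 6
  = 12

12


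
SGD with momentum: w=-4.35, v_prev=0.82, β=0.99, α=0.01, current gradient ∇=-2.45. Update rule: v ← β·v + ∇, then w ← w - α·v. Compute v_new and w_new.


v_new = 0.99·0.82 - 2.45 = 0.8118 - 2.45 = -1.6382
w_new = -4.35 - 0.01·-1.6382 = -4.35 + 0.016382 = -4.333618

v_new=-1.6382, w_new=-4.333618


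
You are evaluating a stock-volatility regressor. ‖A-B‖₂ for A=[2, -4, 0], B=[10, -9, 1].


d = √((2-10)² + (-4+ 9)² + (0-1)²)
  = √(64 + 25 + 1)
  = √90 = 9.4868

9.4868


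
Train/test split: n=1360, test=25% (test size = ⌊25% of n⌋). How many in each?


Test = ⌊1360·25/100⌋ = 340
Train = 1360 - 340 = 1020

Train: 1020, Test: 340


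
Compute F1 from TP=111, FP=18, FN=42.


Precision = 111/129 = 0.8605
Recall = 111/153 = 0.7255
F1 = 2·P·R/(P+R) = 2·TP/(2·TP+FP+FN) = 222/(222+18+42) = 222/282 = 0.7872

0.7872


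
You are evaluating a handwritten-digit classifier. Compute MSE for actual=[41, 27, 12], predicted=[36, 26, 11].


Squared errors: (41-36)²=25, (27-26)²=1, (12-11)²=1
Sum = 27
MSE = 27/3 = 9

9


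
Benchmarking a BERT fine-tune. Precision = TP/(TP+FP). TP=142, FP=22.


Precision = TP/(TP+FP)
= 142/(142+22)
= 142/164 = 86.59%

86.59%


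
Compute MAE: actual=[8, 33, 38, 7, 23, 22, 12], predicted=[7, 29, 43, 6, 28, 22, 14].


Absolute errors: |8-7|=1, |33-29|=4, |38-43|=5, |7-6|=1, |23-28|=5, |22-22|=0, |12-14|=2
Sum = 18
MAE = 18/7 = 18/7

18/7


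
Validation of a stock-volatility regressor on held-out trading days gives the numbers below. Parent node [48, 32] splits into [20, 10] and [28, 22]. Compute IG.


Parent = [48, 32], H_parent = 0.971
H_left = 0.9183 (n=30), H_right = 0.9896 (n=50)
H_children = (30/80)·0.9183 + (50/80)·0.9896 = 0.9629
IG = 0.971 - 0.9629 = 0.0081

0.0081


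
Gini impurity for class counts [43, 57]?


Probabilities: [43/100, 57/100] ≈ [0.43, 0.57]
Σpᵢ² = (1849 + 3249)/100² = 5098/10000
Gini = 1 - Σpᵢ² = 1 - 5098/10000 = 0.4902

0.4902


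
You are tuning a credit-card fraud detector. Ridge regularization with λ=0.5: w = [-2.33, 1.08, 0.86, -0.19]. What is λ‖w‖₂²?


‖w‖₂² = (-2.33)² + (1.08)² + (0.86)² + (-0.19)²
     = 5.4289 + 1.1664 + 0.7396 + 0.0361
     = 7.371
λ·‖w‖₂² = 0.5·7.371 = 3.6855

3.6855


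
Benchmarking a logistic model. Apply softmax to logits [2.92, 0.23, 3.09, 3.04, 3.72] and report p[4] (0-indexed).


Exponentials: e^2.92=18.5413, e^0.23=1.2586, e^3.09=21.9771, e^3.04=20.9052, e^3.72=41.2644
Sum = 103.9466
Softmax = [0.1784, 0.0121, 0.2114, 0.2011, 0.397]
p[4] = 41.2644/103.9466 = 0.397

0.397


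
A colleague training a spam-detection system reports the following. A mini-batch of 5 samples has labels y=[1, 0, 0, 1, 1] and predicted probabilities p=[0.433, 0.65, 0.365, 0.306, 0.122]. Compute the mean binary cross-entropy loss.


L[0] = -ln(0.433) = 0.837
L[1] = -ln(1-0.65) = -ln(0.35) = 1.0498
L[2] = -ln(1-0.365) = -ln(0.635) = 0.4541
L[3] = -ln(0.306) = 1.1842
L[4] = -ln(0.122) = 2.1037
mean = (0.837 + 1.0498 + 0.4541 + 1.1842 + 2.1037)/5 = 1.1258

1.1258


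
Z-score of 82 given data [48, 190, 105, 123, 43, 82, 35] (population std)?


μ = 89.4286, σ = 51.233
z = (82 - 89.4286)/51.233 = -0.145

-0.145


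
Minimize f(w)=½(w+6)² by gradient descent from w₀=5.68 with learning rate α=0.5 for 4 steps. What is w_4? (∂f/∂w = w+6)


step 1: grad = 5.68+6 = 11.68; w = 5.68 - 0.5·(11.68) = -0.16
step 2: grad = -0.16+6 = 5.84; w = -0.16 - 0.5·(5.84) = -3.08
step 3: grad = -3.08+6 = 2.92; w = -3.08 - 0.5·(2.92) = -4.54
step 4: grad = -4.54+6 = 1.46; w = -4.54 - 0.5·(1.46) = -5.27

-5.27


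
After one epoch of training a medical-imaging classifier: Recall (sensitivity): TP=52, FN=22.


Recall = TP/(TP+FN)
= 52/(52+22)
= 52/74 = 70.27%

70.27%


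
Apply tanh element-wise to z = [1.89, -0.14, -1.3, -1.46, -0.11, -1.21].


tanh(1.89) = 0.9554
tanh(-0.14) = -0.1391
tanh(-1.3) = -0.8617
tanh(-1.46) = -0.8977
tanh(-0.11) = -0.1096
tanh(-1.21) = -0.8367
result = [0.9554, -0.1391, -0.8617, -0.8977, -0.1096, -0.8367]

[0.9554, -0.1391, -0.8617, -0.8977, -0.1096, -0.8367]


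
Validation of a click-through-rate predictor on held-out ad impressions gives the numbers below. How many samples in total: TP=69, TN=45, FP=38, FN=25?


Total = TP + TN + FP + FN
= 69 + 45 + 38 + 25
= 177
(Predicted positive: 107, predicted negative: 70)

177


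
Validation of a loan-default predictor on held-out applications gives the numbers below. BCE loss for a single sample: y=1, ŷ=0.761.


BCE = -[y·ln(p) + (1-y)·ln(1-p)]
= -1·ln(0.761) - 0
= -ln(0.761) = 0.2731

0.2731


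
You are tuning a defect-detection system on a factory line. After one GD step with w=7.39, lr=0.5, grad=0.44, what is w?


w_new = w - α·∇
= 7.39 - 0.5·0.44
= 7.39 - 0.22
= 7.17

7.17


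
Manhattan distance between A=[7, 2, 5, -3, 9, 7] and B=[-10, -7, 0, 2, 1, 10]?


d = |7+ 10| + |2+ 7| + |5-0| + |-3-2| + |9-1| + |7-10|
  = 17 + 9 + 5 + 5 + 8 + 3
  = 47

47


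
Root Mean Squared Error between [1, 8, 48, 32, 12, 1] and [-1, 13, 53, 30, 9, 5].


MSE = 83/6 = 13.8333
RMSE = √(83/6) = 3.7193

3.7193


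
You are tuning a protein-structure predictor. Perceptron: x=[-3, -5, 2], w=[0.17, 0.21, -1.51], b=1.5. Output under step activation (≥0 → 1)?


z = (-3)·(0.17) + (-5)·(0.21) + (2)·(-1.51) + 1.5
  = -3.08
step(z) = 0 (z<0)

0


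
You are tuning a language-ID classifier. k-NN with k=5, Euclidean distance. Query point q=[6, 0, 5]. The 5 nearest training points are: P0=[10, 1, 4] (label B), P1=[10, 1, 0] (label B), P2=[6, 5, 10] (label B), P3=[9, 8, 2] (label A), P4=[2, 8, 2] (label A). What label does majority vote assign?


d(q,P0) = 4.2426  (label B)
d(q,P1) = 6.4807  (label B)
d(q,P2) = 7.0711  (label B)
d(q,P3) = 9.0554  (label A)
d(q,P4) = 9.434  (label A)
Votes: A=2, B=3
Majority → B

B


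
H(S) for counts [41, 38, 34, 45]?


Probabilities: [41/158, 38/158, 34/158, 45/158] ≈ [0.2595, 0.2405, 0.2152, 0.2848]
H = -((41/158)·log₂(41/158) + (38/158)·log₂(38/158) + (34/158)·log₂(34/158) + (45/158)·log₂(45/158))
  = 1.9925 bits

1.9925 bits


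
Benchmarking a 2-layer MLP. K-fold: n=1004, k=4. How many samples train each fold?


Fold size = 1004/4 = 251
Training per fold = 1004 - 251 = 753

753


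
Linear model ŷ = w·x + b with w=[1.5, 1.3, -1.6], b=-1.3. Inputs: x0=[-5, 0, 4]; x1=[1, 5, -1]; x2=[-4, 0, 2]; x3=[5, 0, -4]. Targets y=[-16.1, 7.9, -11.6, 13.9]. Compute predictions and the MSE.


ŷ0 = (1.5)·(-5) + (1.3)·(0) + (-1.6)·(4) - 1.3 = -15.2
ŷ1 = (1.5)·(1) + (1.3)·(5) + (-1.6)·(-1) - 1.3 = 8.3
ŷ2 = (1.5)·(-4) + (1.3)·(0) + (-1.6)·(2) - 1.3 = -10.5
ŷ3 = (1.5)·(5) + (1.3)·(0) + (-1.6)·(-4) - 1.3 = 12.6
errors² = [0.81, 0.16, 1.21, 1.69]
MSE = 3.8700/4 = 0.9675

0.9675


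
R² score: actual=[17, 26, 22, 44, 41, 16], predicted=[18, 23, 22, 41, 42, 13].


ȳ = 27.6667
SS_res = Σ(y-ŷ)² = 29
SS_tot = Σ(y-ȳ)² = 729.33
R² = 1 - SS_res/SS_tot = 1 - 0.0398 = 0.9602

0.9602


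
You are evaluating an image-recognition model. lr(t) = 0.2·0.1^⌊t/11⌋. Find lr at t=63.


n_drops = ⌊63/11⌋ = 5
lr = 0.2·0.1^5 = 0.2·0.00001 = 0.000002

0.000002


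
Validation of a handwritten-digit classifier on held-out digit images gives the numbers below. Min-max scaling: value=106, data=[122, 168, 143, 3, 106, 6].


min=3, max=168
(106-3)/(168-3) = 103/165 = 0.6242

0.6242


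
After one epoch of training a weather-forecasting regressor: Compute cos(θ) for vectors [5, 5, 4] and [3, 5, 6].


A·B = 5·3 + 5·5 + 4·6 = 64
‖A‖ = √66 = 8.124, ‖B‖ = √70 = 8.3666
cos = 64/(√66·√70) = 64/√4620 = 0.9416

0.9416


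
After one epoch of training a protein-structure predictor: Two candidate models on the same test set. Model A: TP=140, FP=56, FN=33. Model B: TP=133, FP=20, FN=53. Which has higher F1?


Model A: P=140/196=0.7143, R=140/173=0.8092, F1=2PR/(P+R)=2TP/(2TP+FP+FN)=280/369=0.7588
Model B: P=133/153=0.8693, R=133/186=0.7151, F1=2PR/(P+R)=2TP/(2TP+FP+FN)=266/339=0.7847
0.7588 < 0.7847 → Model B

Model B


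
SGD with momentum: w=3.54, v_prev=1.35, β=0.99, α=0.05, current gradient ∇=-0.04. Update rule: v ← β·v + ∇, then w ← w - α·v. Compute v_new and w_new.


v_new = 0.99·1.35 - 0.04 = 1.3365 - 0.04 = 1.2965
w_new = 3.54 - 0.05·1.2965 = 3.54 - 0.064825 = 3.475175

v_new=1.2965, w_new=3.475175


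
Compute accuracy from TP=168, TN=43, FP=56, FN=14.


Accuracy = (TP+TN)/(TP+TN+FP+FN)
= (168+43)/(281)
= 211/281 = 75.09%

75.09%


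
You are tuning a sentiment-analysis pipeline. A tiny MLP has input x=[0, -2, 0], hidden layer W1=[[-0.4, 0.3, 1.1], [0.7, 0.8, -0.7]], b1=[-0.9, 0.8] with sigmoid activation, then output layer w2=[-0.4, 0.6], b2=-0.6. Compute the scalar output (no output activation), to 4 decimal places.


z1[0] = (-0.4)·(0) + (0.3)·(-2) + (1.1)·(0) - 0.9 = -1.5
z1[1] = (0.7)·(0) + (0.8)·(-2) + (-0.7)·(0) + 0.8 = -0.8
h = sigmoid(z1) = [0.1824, 0.31]
output = (-0.4)·(0.1824) + (0.6)·(0.31) - 0.6 = -0.487

-0.487


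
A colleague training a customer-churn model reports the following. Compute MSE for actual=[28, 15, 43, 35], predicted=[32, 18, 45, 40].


Squared errors: (28-32)²=16, (15-18)²=9, (43-45)²=4, (35-40)²=25
Sum = 54
MSE = 54/4 = 27/2

27/2


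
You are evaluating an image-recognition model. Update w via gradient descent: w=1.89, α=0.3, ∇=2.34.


w_new = w - α·∇
= 1.89 - 0.3·2.34
= 1.89 - 0.702
= 1.188

1.188


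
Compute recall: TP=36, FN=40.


Recall = TP/(TP+FN)
= 36/(36+40)
= 36/76 = 47.37%

47.37%


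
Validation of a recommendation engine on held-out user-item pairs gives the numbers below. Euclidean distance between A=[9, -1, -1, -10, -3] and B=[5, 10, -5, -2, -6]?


d = √((9-5)² + (-1-10)² + (-1+ 5)² + (-10+ 2)² + (-3+ 6)²)
  = √(16 + 121 + 16 + 64 + 9)
  = √226 = 15.0333

15.0333


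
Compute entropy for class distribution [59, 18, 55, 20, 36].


Probabilities: [59/188, 18/188, 55/188, 20/188, 36/188] ≈ [0.3138, 0.0957, 0.2926, 0.1064, 0.1915]
H = -((59/188)·log₂(59/188) + (18/188)·log₂(18/188) + (55/188)·log₂(55/188) + (20/188)·log₂(20/188) + (36/188)·log₂(36/188))
  = 2.1681 bits

2.1681 bits


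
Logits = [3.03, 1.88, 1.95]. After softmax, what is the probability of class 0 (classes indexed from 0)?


Exponentials: e^3.03=20.6972, e^1.88=6.5535, e^1.95=7.0287
Sum = 34.2794
Softmax = [0.6038, 0.1912, 0.205]
p[0] = 20.6972/34.2794 = 0.6038

0.6038
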